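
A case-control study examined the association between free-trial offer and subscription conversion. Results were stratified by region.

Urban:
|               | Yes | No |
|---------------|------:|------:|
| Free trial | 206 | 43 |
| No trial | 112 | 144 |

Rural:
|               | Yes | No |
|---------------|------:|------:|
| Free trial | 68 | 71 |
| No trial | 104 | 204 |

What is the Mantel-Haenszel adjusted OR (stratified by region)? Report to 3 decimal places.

3.445

OR_MH = Σ(aᵢdᵢ/nᵢ) / Σ(bᵢcᵢ/nᵢ), where nᵢ is the stratum total.
Stratum 1 (Urban): n = 505; a·d/n = 206·144/505 = 58.7406; b·c/n = 43·112/505 = 9.5366
Stratum 2 (Rural): n = 447; a·d/n = 68·204/447 = 31.0336; b·c/n = 71·104/447 = 16.5190
OR_MH = (58.7406 + 31.0336) / (9.5366 + 16.5190) = 89.7742 / 26.0556 = 3.44548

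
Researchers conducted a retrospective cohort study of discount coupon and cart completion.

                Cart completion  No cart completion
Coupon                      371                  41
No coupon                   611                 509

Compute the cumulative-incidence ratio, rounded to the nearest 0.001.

Cells: a = 371, b = 41, c = 611, d = 509.
Risk in exposed = 371/412 = 0.90049; risk in unexposed = 611/1120 = 0.54554.
RR = 0.90049 / 0.54554 = 1.65064
The risk among the exposed is 1.65 times that among the unexposed.

1.651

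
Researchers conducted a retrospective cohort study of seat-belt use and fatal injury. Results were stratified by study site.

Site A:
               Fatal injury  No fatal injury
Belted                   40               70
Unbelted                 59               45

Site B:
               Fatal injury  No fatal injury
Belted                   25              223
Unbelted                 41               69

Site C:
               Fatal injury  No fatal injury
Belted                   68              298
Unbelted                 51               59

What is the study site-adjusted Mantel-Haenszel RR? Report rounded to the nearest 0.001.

0.437

RR_MH = Σ(aᵢ·n₀ᵢ/nᵢ) / Σ(cᵢ·n₁ᵢ/nᵢ), with n₁ᵢ = aᵢ+bᵢ (exposed), n₀ᵢ = cᵢ+dᵢ (unexposed), nᵢ = n₁ᵢ+n₀ᵢ.
Stratum 1 (Site A): n₁ = 110, n₀ = 104, n = 214; a·n₀/n = 40·104/214 = 19.4393; c·n₁/n = 59·110/214 = 30.3271
Stratum 2 (Site B): n₁ = 248, n₀ = 110, n = 358; a·n₀/n = 25·110/358 = 7.6816; c·n₁/n = 41·248/358 = 28.4022
Stratum 3 (Site C): n₁ = 366, n₀ = 110, n = 476; a·n₀/n = 68·110/476 = 15.7143; c·n₁/n = 51·366/476 = 39.2143
RR_MH = (19.4393 + 7.6816 + 15.7143) / (30.3271 + 28.4022 + 39.2143) = 42.8351 / 97.9436 = 0.43734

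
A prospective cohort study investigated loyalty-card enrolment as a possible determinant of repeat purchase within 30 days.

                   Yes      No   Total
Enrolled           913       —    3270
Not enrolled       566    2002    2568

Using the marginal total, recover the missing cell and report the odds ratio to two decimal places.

1.37

The missing cell is in the exposed row: 3270 − 913 = 2357.
So a = 913, b = 2357, c = 566, d = 2002.
OR = (a·d)/(b·c) = (913 × 2002) / (2357 × 566) = 1827826 / 1334062 = 1.37012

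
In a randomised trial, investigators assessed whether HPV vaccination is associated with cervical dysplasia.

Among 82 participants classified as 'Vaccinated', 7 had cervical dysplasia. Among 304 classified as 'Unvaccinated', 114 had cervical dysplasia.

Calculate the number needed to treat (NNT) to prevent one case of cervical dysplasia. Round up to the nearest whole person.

4

Risk in treated group = 7/82 = 0.08537; risk in control = 114/304 = 0.37500.
Absolute risk reduction = 0.37500 − 0.08537 = 0.28963
NNT = 1 / ARR = 1 / 0.28963 = 3.453 → round up → 4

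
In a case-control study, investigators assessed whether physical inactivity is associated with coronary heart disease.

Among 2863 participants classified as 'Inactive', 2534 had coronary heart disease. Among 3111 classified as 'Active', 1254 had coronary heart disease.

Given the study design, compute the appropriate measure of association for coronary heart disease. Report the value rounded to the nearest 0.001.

11.406

From the description: a = 2534, b = 329, c = 1254, d = 1857.
This is a case-control study: participants were sampled on outcome status, so risks in the source population cannot be estimated directly — relative risk is not valid here. The odds ratio is the appropriate measure.
OR = (a·d)/(b·c) = (2534 × 1857) / (329 × 1254) = 4705638 / 412566 = 11.40578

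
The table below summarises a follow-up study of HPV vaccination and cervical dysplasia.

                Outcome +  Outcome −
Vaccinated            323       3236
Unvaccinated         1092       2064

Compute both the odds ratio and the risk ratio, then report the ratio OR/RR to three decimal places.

Cells: a = 323, b = 3236, c = 1092, d = 2064.
OR = (323·2064)/(3236·1092) = 666672/3533712 = 0.18866
Risk in exposed = 323/3559 = 0.09076; risk in unexposed = 1092/3156 = 0.34601; RR = 0.26229
OR/RR = 0.18866 / 0.26229 = 0.71927
The outcome is not rare, so the OR lies further from 1 than the RR.

0.719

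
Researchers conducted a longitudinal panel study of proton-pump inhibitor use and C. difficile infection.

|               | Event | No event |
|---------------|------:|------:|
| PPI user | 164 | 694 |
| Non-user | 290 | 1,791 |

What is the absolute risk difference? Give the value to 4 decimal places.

0.0518

Cells: a = 164, b = 694, c = 290, d = 1791.
Risk in exposed = 164/858 = 0.191142; risk in unexposed = 290/2081 = 0.139356.
Risk difference = 0.191142 − 0.139356 = 0.051786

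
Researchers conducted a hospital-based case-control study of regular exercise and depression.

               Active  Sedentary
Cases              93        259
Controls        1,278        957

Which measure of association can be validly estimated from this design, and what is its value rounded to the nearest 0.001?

Reading the table with exposure as columns: a = 93 (Active, case), b = 1278 (Active, non-case), c = 259 (Sedentary, case), d = 957.
This is a hospital-based case-control study: participants were sampled on outcome status, so risks in the source population cannot be estimated directly — relative risk is not valid here. The odds ratio is the appropriate measure.
OR = (a·d)/(b·c) = (93 × 957) / (1278 × 259) = 89001 / 331002 = 0.26888

0.269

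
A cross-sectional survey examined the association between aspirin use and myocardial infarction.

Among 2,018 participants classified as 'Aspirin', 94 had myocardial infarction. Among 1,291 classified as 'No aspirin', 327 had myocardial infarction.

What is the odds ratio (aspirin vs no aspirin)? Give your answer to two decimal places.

0.14

From the description: a = 94, b = 1924, c = 327, d = 964.
OR = (a·d)/(b·c) = (94 × 964) / (1924 × 327) = 90616 / 629148 = 0.14403
Exposure is associated with lower odds of myocardial infarction (OR = 0.14 < 1).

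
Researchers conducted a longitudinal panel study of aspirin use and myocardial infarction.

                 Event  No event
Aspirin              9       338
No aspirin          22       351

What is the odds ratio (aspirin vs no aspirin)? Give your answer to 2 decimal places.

0.42

Cells: a = 9, b = 338, c = 22, d = 351.
OR = (a·d)/(b·c) = (9 × 351) / (338 × 22) = 3159 / 7436 = 0.42483
Exposure is associated with lower odds of myocardial infarction (OR = 0.42 < 1).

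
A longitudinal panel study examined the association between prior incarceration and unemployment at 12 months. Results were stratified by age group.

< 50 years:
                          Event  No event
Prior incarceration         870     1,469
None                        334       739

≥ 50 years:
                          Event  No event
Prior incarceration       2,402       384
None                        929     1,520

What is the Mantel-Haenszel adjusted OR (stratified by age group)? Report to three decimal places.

4.180

OR_MH = Σ(aᵢdᵢ/nᵢ) / Σ(bᵢcᵢ/nᵢ), where nᵢ is the stratum total.
Stratum 1 (< 50 years): n = 3412; a·d/n = 870·739/3412 = 188.4320; b·c/n = 1469·334/3412 = 143.8001
Stratum 2 (≥ 50 years): n = 5235; a·d/n = 2402·1520/5235 = 697.4288; b·c/n = 384·929/5235 = 68.1444
OR_MH = (188.4320 + 697.4288) / (143.8001 + 68.1444) = 885.8608 / 211.9445 = 4.17968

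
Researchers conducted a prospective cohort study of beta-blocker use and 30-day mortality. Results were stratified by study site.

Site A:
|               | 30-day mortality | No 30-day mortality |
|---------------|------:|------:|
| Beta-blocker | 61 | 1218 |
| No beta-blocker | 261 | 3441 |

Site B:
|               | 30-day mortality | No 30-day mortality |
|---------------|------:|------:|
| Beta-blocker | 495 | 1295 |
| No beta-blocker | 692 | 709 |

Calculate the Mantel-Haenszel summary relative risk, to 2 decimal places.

0.58

RR_MH = Σ(aᵢ·n₀ᵢ/nᵢ) / Σ(cᵢ·n₁ᵢ/nᵢ), with n₁ᵢ = aᵢ+bᵢ (exposed), n₀ᵢ = cᵢ+dᵢ (unexposed), nᵢ = n₁ᵢ+n₀ᵢ.
Stratum 1 (Site A): n₁ = 1279, n₀ = 3702, n = 4981; a·n₀/n = 61·3702/4981 = 45.3367; c·n₁/n = 261·1279/4981 = 67.0185
Stratum 2 (Site B): n₁ = 1790, n₀ = 1401, n = 3191; a·n₀/n = 495·1401/3191 = 217.3284; c·n₁/n = 692·1790/3191 = 388.1793
RR_MH = (45.3367 + 217.3284) / (67.0185 + 388.1793) = 262.6651 / 455.1977 = 0.57704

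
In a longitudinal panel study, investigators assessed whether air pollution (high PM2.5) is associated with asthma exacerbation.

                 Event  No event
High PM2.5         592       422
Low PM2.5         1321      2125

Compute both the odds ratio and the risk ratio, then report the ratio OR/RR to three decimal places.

1.482

Cells: a = 592, b = 422, c = 1321, d = 2125.
OR = (592·2125)/(422·1321) = 1258000/557462 = 2.25666
Risk in exposed = 592/1014 = 0.58383; risk in unexposed = 1321/3446 = 0.38334; RR = 1.52299
OR/RR = 2.25666 / 1.52299 = 1.48173
The outcome is not rare, so the OR lies further from 1 than the RR.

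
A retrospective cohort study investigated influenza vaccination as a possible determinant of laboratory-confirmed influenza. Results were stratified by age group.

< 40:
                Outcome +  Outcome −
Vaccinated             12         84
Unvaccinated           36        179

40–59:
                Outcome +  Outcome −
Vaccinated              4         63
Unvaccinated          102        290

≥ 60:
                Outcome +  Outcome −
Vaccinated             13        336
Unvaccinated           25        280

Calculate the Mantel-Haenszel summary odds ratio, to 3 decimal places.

0.410

OR_MH = Σ(aᵢdᵢ/nᵢ) / Σ(bᵢcᵢ/nᵢ), where nᵢ is the stratum total.
Stratum 1 (< 40): n = 311; a·d/n = 12·179/311 = 6.9068; b·c/n = 84·36/311 = 9.7235
Stratum 2 (40–59): n = 459; a·d/n = 4·290/459 = 2.5272; b·c/n = 63·102/459 = 14.0000
Stratum 3 (≥ 60): n = 654; a·d/n = 13·280/654 = 5.5657; b·c/n = 336·25/654 = 12.8440
OR_MH = (6.9068 + 2.5272 + 5.5657) / (9.7235 + 14.0000 + 12.8440) = 14.9997 / 36.5675 = 0.41019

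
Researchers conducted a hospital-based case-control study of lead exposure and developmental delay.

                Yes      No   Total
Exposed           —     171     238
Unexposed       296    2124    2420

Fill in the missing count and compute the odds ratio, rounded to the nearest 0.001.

2.812

The missing cell is in the exposed row: 238 − 171 = 67.
So a = 67, b = 171, c = 296, d = 2124.
OR = (a·d)/(b·c) = (67 × 2124) / (171 × 296) = 142308 / 50616 = 2.81152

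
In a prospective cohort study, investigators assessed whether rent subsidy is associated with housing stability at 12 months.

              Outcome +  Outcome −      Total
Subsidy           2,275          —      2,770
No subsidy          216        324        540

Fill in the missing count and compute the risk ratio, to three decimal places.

The missing cell is in the exposed row: 2770 − 2275 = 495.
So a = 2275, b = 495, c = 216, d = 324.
RR = [a/(a+b)] / [c/(c+d)] = (2275/2770) / (216/540) = 0.82130/0.40000 = 2.05325

2.053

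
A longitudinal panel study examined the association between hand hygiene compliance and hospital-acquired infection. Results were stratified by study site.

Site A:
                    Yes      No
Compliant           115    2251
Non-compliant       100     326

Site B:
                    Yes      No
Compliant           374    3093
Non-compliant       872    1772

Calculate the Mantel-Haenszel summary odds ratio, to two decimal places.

OR_MH = Σ(aᵢdᵢ/nᵢ) / Σ(bᵢcᵢ/nᵢ), where nᵢ is the stratum total.
Stratum 1 (Site A): n = 2792; a·d/n = 115·326/2792 = 13.4277; b·c/n = 2251·100/2792 = 80.6232
Stratum 2 (Site B): n = 6111; a·d/n = 374·1772/6111 = 108.4484; b·c/n = 3093·872/6111 = 441.3510
OR_MH = (13.4277 + 108.4484) / (80.6232 + 441.3510) = 121.8760 / 521.9742 = 0.23349

0.23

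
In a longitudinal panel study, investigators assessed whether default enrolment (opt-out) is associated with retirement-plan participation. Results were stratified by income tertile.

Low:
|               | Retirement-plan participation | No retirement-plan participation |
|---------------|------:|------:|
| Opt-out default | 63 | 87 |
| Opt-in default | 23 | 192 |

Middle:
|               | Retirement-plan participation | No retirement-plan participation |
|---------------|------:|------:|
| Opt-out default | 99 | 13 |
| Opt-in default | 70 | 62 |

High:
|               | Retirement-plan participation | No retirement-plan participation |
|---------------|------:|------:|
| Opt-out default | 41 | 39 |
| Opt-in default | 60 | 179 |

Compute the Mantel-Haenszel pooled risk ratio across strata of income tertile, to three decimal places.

2.143

RR_MH = Σ(aᵢ·n₀ᵢ/nᵢ) / Σ(cᵢ·n₁ᵢ/nᵢ), with n₁ᵢ = aᵢ+bᵢ (exposed), n₀ᵢ = cᵢ+dᵢ (unexposed), nᵢ = n₁ᵢ+n₀ᵢ.
Stratum 1 (Low): n₁ = 150, n₀ = 215, n = 365; a·n₀/n = 63·215/365 = 37.1096; c·n₁/n = 23·150/365 = 9.4521
Stratum 2 (Middle): n₁ = 112, n₀ = 132, n = 244; a·n₀/n = 99·132/244 = 53.5574; c·n₁/n = 70·112/244 = 32.1311
Stratum 3 (High): n₁ = 80, n₀ = 239, n = 319; a·n₀/n = 41·239/319 = 30.7179; c·n₁/n = 60·80/319 = 15.0470
RR_MH = (37.1096 + 53.5574 + 30.7179) / (9.4521 + 32.1311 + 15.0470) = 121.3848 / 56.6302 = 2.14346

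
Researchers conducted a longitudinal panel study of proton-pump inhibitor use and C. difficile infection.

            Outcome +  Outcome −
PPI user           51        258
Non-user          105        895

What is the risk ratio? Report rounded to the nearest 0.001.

Cells: a = 51, b = 258, c = 105, d = 895.
Risk in exposed = 51/309 = 0.16505; risk in unexposed = 105/1000 = 0.10500.
RR = 0.16505 / 0.10500 = 1.57189
The risk among the exposed is 1.57 times that among the unexposed.

1.572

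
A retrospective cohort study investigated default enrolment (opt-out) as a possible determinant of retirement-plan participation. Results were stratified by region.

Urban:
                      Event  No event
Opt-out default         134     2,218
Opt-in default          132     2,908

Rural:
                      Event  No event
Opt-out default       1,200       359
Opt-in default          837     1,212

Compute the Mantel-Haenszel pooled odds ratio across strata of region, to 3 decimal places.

3.455

OR_MH = Σ(aᵢdᵢ/nᵢ) / Σ(bᵢcᵢ/nᵢ), where nᵢ is the stratum total.
Stratum 1 (Urban): n = 5392; a·d/n = 134·2908/5392 = 72.2685; b·c/n = 2218·132/5392 = 54.2982
Stratum 2 (Rural): n = 3608; a·d/n = 1200·1212/3608 = 403.1042; b·c/n = 359·837/3608 = 83.2824
OR_MH = (72.2685 + 403.1042) / (54.2982 + 83.2824) = 475.3728 / 137.5806 = 3.45523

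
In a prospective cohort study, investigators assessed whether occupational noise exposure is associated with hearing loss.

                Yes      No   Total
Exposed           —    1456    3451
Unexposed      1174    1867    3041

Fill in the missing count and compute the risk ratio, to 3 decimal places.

The missing cell is in the exposed row: 3451 − 1456 = 1995.
So a = 1995, b = 1456, c = 1174, d = 1867.
RR = [a/(a+b)] / [c/(c+d)] = (1995/3451) / (1174/3041) = 0.57809/0.38606 = 1.49743

1.497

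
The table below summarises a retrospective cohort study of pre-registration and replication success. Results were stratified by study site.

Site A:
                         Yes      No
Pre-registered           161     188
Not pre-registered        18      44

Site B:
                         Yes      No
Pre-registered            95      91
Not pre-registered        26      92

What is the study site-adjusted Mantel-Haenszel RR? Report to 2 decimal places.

RR_MH = Σ(aᵢ·n₀ᵢ/nᵢ) / Σ(cᵢ·n₁ᵢ/nᵢ), with n₁ᵢ = aᵢ+bᵢ (exposed), n₀ᵢ = cᵢ+dᵢ (unexposed), nᵢ = n₁ᵢ+n₀ᵢ.
Stratum 1 (Site A): n₁ = 349, n₀ = 62, n = 411; a·n₀/n = 161·62/411 = 24.2871; c·n₁/n = 18·349/411 = 15.2847
Stratum 2 (Site B): n₁ = 186, n₀ = 118, n = 304; a·n₀/n = 95·118/304 = 36.8750; c·n₁/n = 26·186/304 = 15.9079
RR_MH = (24.2871 + 36.8750) / (15.2847 + 15.9079) = 61.1621 / 31.1926 = 1.96079

1.96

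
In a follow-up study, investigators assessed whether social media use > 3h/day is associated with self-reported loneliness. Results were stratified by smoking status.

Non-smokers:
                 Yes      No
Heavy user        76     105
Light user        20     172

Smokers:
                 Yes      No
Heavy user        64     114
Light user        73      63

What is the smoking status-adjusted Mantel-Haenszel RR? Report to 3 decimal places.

RR_MH = Σ(aᵢ·n₀ᵢ/nᵢ) / Σ(cᵢ·n₁ᵢ/nᵢ), with n₁ᵢ = aᵢ+bᵢ (exposed), n₀ᵢ = cᵢ+dᵢ (unexposed), nᵢ = n₁ᵢ+n₀ᵢ.
Stratum 1 (Non-smokers): n₁ = 181, n₀ = 192, n = 373; a·n₀/n = 76·192/373 = 39.1206; c·n₁/n = 20·181/373 = 9.7051
Stratum 2 (Smokers): n₁ = 178, n₀ = 136, n = 314; a·n₀/n = 64·136/314 = 27.7197; c·n₁/n = 73·178/314 = 41.3822
RR_MH = (39.1206 + 27.7197) / (9.7051 + 41.3822) = 66.8404 / 51.0873 = 1.30836

1.308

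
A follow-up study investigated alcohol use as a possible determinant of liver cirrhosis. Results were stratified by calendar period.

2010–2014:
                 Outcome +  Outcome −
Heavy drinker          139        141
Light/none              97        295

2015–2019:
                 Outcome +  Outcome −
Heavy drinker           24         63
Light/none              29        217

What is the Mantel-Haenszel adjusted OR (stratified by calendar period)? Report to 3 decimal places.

2.967

OR_MH = Σ(aᵢdᵢ/nᵢ) / Σ(bᵢcᵢ/nᵢ), where nᵢ is the stratum total.
Stratum 1 (2010–2014): n = 672; a·d/n = 139·295/672 = 61.0193; b·c/n = 141·97/672 = 20.3527
Stratum 2 (2015–2019): n = 333; a·d/n = 24·217/333 = 15.6396; b·c/n = 63·29/333 = 5.4865
OR_MH = (61.0193 + 15.6396) / (20.3527 + 5.4865) = 76.6590 / 25.8392 = 2.96677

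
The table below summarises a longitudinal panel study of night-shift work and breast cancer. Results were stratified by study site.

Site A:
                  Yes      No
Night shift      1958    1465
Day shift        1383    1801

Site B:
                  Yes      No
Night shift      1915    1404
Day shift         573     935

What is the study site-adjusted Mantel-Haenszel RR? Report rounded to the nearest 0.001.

1.388

RR_MH = Σ(aᵢ·n₀ᵢ/nᵢ) / Σ(cᵢ·n₁ᵢ/nᵢ), with n₁ᵢ = aᵢ+bᵢ (exposed), n₀ᵢ = cᵢ+dᵢ (unexposed), nᵢ = n₁ᵢ+n₀ᵢ.
Stratum 1 (Site A): n₁ = 3423, n₀ = 3184, n = 6607; a·n₀/n = 1958·3184/6607 = 943.5859; c·n₁/n = 1383·3423/6607 = 716.5142
Stratum 2 (Site B): n₁ = 3319, n₀ = 1508, n = 4827; a·n₀/n = 1915·1508/4827 = 598.2639; c·n₁/n = 573·3319/4827 = 393.9894
RR_MH = (943.5859 + 598.2639) / (716.5142 + 393.9894) = 1541.8498 / 1110.5036 = 1.38842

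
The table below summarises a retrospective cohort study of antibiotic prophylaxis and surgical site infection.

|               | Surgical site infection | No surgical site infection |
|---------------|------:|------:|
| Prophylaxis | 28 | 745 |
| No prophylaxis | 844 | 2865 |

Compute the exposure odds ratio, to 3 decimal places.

0.128

Cells: a = 28, b = 745, c = 844, d = 2865.
OR = (a·d)/(b·c) = (28 × 2865) / (745 × 844) = 80220 / 628780 = 0.12758
Exposure is associated with lower odds of surgical site infection (OR = 0.13 < 1).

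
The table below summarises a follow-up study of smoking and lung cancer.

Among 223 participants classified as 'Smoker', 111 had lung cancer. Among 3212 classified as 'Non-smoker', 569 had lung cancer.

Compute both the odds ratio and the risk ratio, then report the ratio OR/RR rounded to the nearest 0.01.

From the description: a = 111, b = 112, c = 569, d = 2643.
OR = (111·2643)/(112·569) = 293373/63728 = 4.60352
Risk in exposed = 111/223 = 0.49776; risk in unexposed = 569/3212 = 0.17715; RR = 2.80984
OR/RR = 4.60352 / 2.80984 = 1.63836
The outcome is not rare, so the OR lies further from 1 than the RR.

1.64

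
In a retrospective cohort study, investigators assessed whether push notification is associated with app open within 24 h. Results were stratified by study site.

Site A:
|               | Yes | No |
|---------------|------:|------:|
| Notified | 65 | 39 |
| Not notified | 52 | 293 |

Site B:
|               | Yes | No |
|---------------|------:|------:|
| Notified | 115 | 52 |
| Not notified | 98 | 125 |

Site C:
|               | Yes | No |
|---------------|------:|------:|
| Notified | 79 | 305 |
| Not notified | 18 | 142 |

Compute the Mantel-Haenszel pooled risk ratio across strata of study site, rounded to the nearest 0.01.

2.08

RR_MH = Σ(aᵢ·n₀ᵢ/nᵢ) / Σ(cᵢ·n₁ᵢ/nᵢ), with n₁ᵢ = aᵢ+bᵢ (exposed), n₀ᵢ = cᵢ+dᵢ (unexposed), nᵢ = n₁ᵢ+n₀ᵢ.
Stratum 1 (Site A): n₁ = 104, n₀ = 345, n = 449; a·n₀/n = 65·345/449 = 49.9443; c·n₁/n = 52·104/449 = 12.0445
Stratum 2 (Site B): n₁ = 167, n₀ = 223, n = 390; a·n₀/n = 115·223/390 = 65.7564; c·n₁/n = 98·167/390 = 41.9641
Stratum 3 (Site C): n₁ = 384, n₀ = 160, n = 544; a·n₀/n = 79·160/544 = 23.2353; c·n₁/n = 18·384/544 = 12.7059
RR_MH = (49.9443 + 65.7564 + 23.2353) / (12.0445 + 41.9641 + 12.7059) = 138.9360 / 66.7145 = 2.08255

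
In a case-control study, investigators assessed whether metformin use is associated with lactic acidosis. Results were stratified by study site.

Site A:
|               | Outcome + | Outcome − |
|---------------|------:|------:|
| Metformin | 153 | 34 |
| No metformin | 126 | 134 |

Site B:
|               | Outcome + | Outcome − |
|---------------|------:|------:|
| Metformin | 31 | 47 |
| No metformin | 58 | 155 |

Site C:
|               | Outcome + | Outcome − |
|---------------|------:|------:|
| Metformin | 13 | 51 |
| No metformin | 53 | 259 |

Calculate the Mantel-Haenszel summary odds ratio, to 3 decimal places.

OR_MH = Σ(aᵢdᵢ/nᵢ) / Σ(bᵢcᵢ/nᵢ), where nᵢ is the stratum total.
Stratum 1 (Site A): n = 447; a·d/n = 153·134/447 = 45.8658; b·c/n = 34·126/447 = 9.5839
Stratum 2 (Site B): n = 291; a·d/n = 31·155/291 = 16.5120; b·c/n = 47·58/291 = 9.3677
Stratum 3 (Site C): n = 376; a·d/n = 13·259/376 = 8.9548; b·c/n = 51·53/376 = 7.1888
OR_MH = (45.8658 + 16.5120 + 8.9548) / (9.5839 + 9.3677 + 7.1888) = 71.3326 / 26.1404 = 2.72882

2.729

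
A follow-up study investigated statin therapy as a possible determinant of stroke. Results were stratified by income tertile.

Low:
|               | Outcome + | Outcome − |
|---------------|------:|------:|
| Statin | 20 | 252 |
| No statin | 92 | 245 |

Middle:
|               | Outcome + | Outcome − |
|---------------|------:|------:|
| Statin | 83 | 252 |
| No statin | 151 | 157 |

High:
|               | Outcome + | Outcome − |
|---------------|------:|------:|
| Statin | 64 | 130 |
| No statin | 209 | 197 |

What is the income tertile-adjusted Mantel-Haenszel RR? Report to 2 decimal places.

RR_MH = Σ(aᵢ·n₀ᵢ/nᵢ) / Σ(cᵢ·n₁ᵢ/nᵢ), with n₁ᵢ = aᵢ+bᵢ (exposed), n₀ᵢ = cᵢ+dᵢ (unexposed), nᵢ = n₁ᵢ+n₀ᵢ.
Stratum 1 (Low): n₁ = 272, n₀ = 337, n = 609; a·n₀/n = 20·337/609 = 11.0673; c·n₁/n = 92·272/609 = 41.0903
Stratum 2 (Middle): n₁ = 335, n₀ = 308, n = 643; a·n₀/n = 83·308/643 = 39.7574; c·n₁/n = 151·335/643 = 78.6703
Stratum 3 (High): n₁ = 194, n₀ = 406, n = 600; a·n₀/n = 64·406/600 = 43.3067; c·n₁/n = 209·194/600 = 67.5767
RR_MH = (11.0673 + 39.7574 + 43.3067) / (41.0903 + 78.6703 + 67.5767) = 94.1314 / 187.3373 = 0.50247

0.50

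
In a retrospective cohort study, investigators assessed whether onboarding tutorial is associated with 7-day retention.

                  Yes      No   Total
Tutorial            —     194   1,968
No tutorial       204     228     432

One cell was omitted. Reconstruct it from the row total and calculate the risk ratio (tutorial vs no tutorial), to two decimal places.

The missing cell is in the exposed row: 1968 − 194 = 1774.
So a = 1774, b = 194, c = 204, d = 228.
RR = [a/(a+b)] / [c/(c+d)] = (1774/1968) / (204/432) = 0.90142/0.47222 = 1.90890

1.91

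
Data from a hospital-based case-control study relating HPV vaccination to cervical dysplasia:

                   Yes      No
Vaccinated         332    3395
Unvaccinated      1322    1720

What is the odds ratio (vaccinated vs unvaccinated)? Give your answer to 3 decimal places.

Cells: a = 332, b = 3395, c = 1322, d = 1720.
OR = (a·d)/(b·c) = (332 × 1720) / (3395 × 1322) = 571040 / 4488190 = 0.12723
Exposure is associated with lower odds of cervical dysplasia (OR = 0.13 < 1).

0.127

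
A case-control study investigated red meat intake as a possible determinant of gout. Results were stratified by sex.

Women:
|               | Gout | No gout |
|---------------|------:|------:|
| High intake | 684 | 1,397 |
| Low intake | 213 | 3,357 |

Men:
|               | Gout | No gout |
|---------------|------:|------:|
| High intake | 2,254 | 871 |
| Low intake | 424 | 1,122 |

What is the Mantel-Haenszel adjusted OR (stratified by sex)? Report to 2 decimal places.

OR_MH = Σ(aᵢdᵢ/nᵢ) / Σ(bᵢcᵢ/nᵢ), where nᵢ is the stratum total.
Stratum 1 (Women): n = 5651; a·d/n = 684·3357/5651 = 406.3330; b·c/n = 1397·213/5651 = 52.6563
Stratum 2 (Men): n = 4671; a·d/n = 2254·1122/4671 = 541.4232; b·c/n = 871·424/4671 = 79.0632
OR_MH = (406.3330 + 541.4232) / (52.6563 + 79.0632) = 947.7563 / 131.7195 = 7.19526

7.20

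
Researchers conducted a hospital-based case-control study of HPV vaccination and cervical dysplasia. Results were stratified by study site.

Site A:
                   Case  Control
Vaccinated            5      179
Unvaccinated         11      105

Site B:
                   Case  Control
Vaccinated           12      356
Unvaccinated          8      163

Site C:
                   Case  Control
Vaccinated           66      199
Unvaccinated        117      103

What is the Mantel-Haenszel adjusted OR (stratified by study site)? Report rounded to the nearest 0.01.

0.32

OR_MH = Σ(aᵢdᵢ/nᵢ) / Σ(bᵢcᵢ/nᵢ), where nᵢ is the stratum total.
Stratum 1 (Site A): n = 300; a·d/n = 5·105/300 = 1.7500; b·c/n = 179·11/300 = 6.5633
Stratum 2 (Site B): n = 539; a·d/n = 12·163/539 = 3.6289; b·c/n = 356·8/539 = 5.2839
Stratum 3 (Site C): n = 485; a·d/n = 66·103/485 = 14.0165; b·c/n = 199·117/485 = 48.0062
OR_MH = (1.7500 + 3.6289 + 14.0165) / (6.5633 + 5.2839 + 48.0062) = 19.3954 / 59.8534 = 0.32405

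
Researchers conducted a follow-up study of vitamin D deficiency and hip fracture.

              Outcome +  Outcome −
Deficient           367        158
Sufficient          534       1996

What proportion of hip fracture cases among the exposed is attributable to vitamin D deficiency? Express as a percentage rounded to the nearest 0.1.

69.8

Cells: a = 367, b = 158, c = 534, d = 1996.
Risk in exposed = 367/525 = 0.69905; risk in unexposed = 534/2530 = 0.21107.
RR = 0.69905/0.21107 = 3.31197
AR% = (RR − 1)/RR × 100 = (3.31197 − 1)/3.31197 × 100 = 69.8065%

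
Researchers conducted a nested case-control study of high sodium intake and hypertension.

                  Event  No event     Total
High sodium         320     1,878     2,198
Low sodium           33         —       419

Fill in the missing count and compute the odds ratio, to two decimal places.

The missing cell is in the unexposed row: 419 − 33 = 386.
So a = 320, b = 1878, c = 33, d = 386.
OR = (a·d)/(b·c) = (320 × 386) / (1878 × 33) = 123520 / 61974 = 1.99309

1.99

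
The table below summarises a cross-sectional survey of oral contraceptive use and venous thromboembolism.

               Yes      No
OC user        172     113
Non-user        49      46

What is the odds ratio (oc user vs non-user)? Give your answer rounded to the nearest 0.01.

1.43

Cells: a = 172, b = 113, c = 49, d = 46.
OR = (a·d)/(b·c) = (172 × 46) / (113 × 49) = 7912 / 5537 = 1.42893
The odds of venous thromboembolism are about 1.43 times as high in the oc user group.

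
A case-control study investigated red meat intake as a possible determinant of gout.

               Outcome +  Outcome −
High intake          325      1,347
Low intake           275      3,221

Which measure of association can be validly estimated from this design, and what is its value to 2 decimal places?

Cells: a = 325, b = 1347, c = 275, d = 3221.
This is a case-control study: participants were sampled on outcome status, so risks in the source population cannot be estimated directly — relative risk is not valid here. The odds ratio is the appropriate measure.
OR = (a·d)/(b·c) = (325 × 3221) / (1347 × 275) = 1046825 / 370425 = 2.82601

2.83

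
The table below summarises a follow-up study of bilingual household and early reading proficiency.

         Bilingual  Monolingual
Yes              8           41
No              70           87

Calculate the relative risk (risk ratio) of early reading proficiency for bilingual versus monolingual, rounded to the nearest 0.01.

0.32

Reading the table with exposure as columns: a = 8 (Bilingual, case), b = 70 (Bilingual, non-case), c = 41 (Monolingual, case), d = 87.
Risk in exposed = 8/78 = 0.10256; risk in unexposed = 41/128 = 0.32031.
RR = 0.10256 / 0.32031 = 0.32020
The risk is 68% lower among the exposed than among the unexposed.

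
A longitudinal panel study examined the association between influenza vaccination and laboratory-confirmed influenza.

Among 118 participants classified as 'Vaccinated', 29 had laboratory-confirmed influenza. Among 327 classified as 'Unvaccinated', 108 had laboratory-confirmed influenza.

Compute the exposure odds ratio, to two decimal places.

From the description: a = 29, b = 89, c = 108, d = 219.
OR = (a·d)/(b·c) = (29 × 219) / (89 × 108) = 6351 / 9612 = 0.66074
Exposure is associated with lower odds of laboratory-confirmed influenza (OR = 0.66 < 1).

0.66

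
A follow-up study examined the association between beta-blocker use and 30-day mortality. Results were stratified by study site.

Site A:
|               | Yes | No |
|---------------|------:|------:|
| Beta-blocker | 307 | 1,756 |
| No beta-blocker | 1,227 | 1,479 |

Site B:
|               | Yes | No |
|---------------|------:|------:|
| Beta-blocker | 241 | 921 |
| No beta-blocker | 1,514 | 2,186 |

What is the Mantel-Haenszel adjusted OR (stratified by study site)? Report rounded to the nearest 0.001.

OR_MH = Σ(aᵢdᵢ/nᵢ) / Σ(bᵢcᵢ/nᵢ), where nᵢ is the stratum total.
Stratum 1 (Site A): n = 4769; a·d/n = 307·1479/4769 = 95.2093; b·c/n = 1756·1227/4769 = 451.7953
Stratum 2 (Site B): n = 4862; a·d/n = 241·2186/4862 = 108.3558; b·c/n = 921·1514/4862 = 286.7943
OR_MH = (95.2093 + 108.3558) / (451.7953 + 286.7943) = 203.5651 / 738.5897 = 0.27561

0.276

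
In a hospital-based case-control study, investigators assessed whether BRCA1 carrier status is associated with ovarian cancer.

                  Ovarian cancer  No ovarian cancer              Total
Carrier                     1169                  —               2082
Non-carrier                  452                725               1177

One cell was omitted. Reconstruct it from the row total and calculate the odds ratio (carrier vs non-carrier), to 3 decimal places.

The missing cell is in the exposed row: 2082 − 1169 = 913.
So a = 1169, b = 913, c = 452, d = 725.
OR = (a·d)/(b·c) = (1169 × 725) / (913 × 452) = 847525 / 412676 = 2.05373

2.054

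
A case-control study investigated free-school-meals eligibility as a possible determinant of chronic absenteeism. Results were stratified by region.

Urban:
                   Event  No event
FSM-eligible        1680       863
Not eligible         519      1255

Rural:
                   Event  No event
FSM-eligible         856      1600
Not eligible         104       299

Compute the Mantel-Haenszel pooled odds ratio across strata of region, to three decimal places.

3.568

OR_MH = Σ(aᵢdᵢ/nᵢ) / Σ(bᵢcᵢ/nᵢ), where nᵢ is the stratum total.
Stratum 1 (Urban): n = 4317; a·d/n = 1680·1255/4317 = 488.3947; b·c/n = 863·519/4317 = 103.7519
Stratum 2 (Rural): n = 2859; a·d/n = 856·299/2859 = 89.5222; b·c/n = 1600·104/2859 = 58.2022
OR_MH = (488.3947 + 89.5222) / (103.7519 + 58.2022) = 577.9169 / 161.9541 = 3.56840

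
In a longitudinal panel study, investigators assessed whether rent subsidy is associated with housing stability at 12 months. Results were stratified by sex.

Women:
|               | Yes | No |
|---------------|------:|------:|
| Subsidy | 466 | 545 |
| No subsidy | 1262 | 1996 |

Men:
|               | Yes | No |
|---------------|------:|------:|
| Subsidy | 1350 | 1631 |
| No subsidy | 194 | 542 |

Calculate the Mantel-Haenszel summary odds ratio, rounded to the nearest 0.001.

1.684

OR_MH = Σ(aᵢdᵢ/nᵢ) / Σ(bᵢcᵢ/nᵢ), where nᵢ is the stratum total.
Stratum 1 (Women): n = 4269; a·d/n = 466·1996/4269 = 217.8815; b·c/n = 545·1262/4269 = 161.1127
Stratum 2 (Men): n = 3717; a·d/n = 1350·542/3717 = 196.8523; b·c/n = 1631·194/3717 = 85.1262
OR_MH = (217.8815 + 196.8523) / (161.1127 + 85.1262) = 414.7338 / 246.2388 = 1.68427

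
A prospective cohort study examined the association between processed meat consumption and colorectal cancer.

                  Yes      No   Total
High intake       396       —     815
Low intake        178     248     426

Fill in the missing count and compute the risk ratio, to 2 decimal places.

The missing cell is in the exposed row: 815 − 396 = 419.
So a = 396, b = 419, c = 178, d = 248.
RR = [a/(a+b)] / [c/(c+d)] = (396/815) / (178/426) = 0.48589/0.41784 = 1.16286

1.16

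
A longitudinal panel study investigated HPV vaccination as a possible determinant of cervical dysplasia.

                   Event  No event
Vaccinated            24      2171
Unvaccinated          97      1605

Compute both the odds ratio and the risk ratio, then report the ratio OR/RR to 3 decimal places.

0.953

Cells: a = 24, b = 2171, c = 97, d = 1605.
OR = (24·1605)/(2171·97) = 38520/210587 = 0.18292
Risk in exposed = 24/2195 = 0.01093; risk in unexposed = 97/1702 = 0.05699; RR = 0.19185
OR/RR = 0.18292 / 0.19185 = 0.95343
The outcome is rare in both groups, so OR ≈ RR (ratio near 1).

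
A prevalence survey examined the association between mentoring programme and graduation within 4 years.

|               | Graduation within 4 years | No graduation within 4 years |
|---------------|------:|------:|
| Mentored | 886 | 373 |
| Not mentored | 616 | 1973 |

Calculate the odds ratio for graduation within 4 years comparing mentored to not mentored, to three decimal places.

7.608

Cells: a = 886, b = 373, c = 616, d = 1973.
OR = (a·d)/(b·c) = (886 × 1973) / (373 × 616) = 1748078 / 229768 = 7.60801
The odds of graduation within 4 years are about 7.61 times as high in the mentored group.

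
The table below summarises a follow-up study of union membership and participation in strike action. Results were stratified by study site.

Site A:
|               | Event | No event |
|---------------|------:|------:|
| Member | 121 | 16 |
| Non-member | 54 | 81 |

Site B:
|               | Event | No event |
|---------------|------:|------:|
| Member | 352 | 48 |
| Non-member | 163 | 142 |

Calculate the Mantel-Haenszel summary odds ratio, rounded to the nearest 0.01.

OR_MH = Σ(aᵢdᵢ/nᵢ) / Σ(bᵢcᵢ/nᵢ), where nᵢ is the stratum total.
Stratum 1 (Site A): n = 272; a·d/n = 121·81/272 = 36.0331; b·c/n = 16·54/272 = 3.1765
Stratum 2 (Site B): n = 705; a·d/n = 352·142/705 = 70.8993; b·c/n = 48·163/705 = 11.0979
OR_MH = (36.0331 + 70.8993) / (3.1765 + 11.0979) = 106.9324 / 14.2743 = 7.49123

7.49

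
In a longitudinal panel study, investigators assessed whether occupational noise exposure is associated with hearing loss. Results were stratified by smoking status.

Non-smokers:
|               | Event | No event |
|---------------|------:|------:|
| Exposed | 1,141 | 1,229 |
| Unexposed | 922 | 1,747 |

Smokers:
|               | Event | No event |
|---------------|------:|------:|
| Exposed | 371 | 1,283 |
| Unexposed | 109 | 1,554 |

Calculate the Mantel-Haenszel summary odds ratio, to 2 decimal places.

2.13

OR_MH = Σ(aᵢdᵢ/nᵢ) / Σ(bᵢcᵢ/nᵢ), where nᵢ is the stratum total.
Stratum 1 (Non-smokers): n = 5039; a·d/n = 1141·1747/5039 = 395.5799; b·c/n = 1229·922/5039 = 224.8736
Stratum 2 (Smokers): n = 3317; a·d/n = 371·1554/3317 = 173.8119; b·c/n = 1283·109/3317 = 42.1607
OR_MH = (395.5799 + 173.8119) / (224.8736 + 42.1607) = 569.3918 / 267.0343 = 2.13228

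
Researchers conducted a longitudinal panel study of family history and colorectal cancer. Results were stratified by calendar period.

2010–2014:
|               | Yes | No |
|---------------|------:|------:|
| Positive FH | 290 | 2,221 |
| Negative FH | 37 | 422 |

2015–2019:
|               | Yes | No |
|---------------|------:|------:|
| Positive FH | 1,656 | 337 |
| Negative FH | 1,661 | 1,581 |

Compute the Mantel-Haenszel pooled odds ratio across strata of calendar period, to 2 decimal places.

4.02

OR_MH = Σ(aᵢdᵢ/nᵢ) / Σ(bᵢcᵢ/nᵢ), where nᵢ is the stratum total.
Stratum 1 (2010–2014): n = 2970; a·d/n = 290·422/2970 = 41.2054; b·c/n = 2221·37/2970 = 27.6690
Stratum 2 (2015–2019): n = 5235; a·d/n = 1656·1581/5235 = 500.1215; b·c/n = 337·1661/5235 = 106.9259
OR_MH = (41.2054 + 500.1215) / (27.6690 + 106.9259) = 541.3269 / 134.5949 = 4.02190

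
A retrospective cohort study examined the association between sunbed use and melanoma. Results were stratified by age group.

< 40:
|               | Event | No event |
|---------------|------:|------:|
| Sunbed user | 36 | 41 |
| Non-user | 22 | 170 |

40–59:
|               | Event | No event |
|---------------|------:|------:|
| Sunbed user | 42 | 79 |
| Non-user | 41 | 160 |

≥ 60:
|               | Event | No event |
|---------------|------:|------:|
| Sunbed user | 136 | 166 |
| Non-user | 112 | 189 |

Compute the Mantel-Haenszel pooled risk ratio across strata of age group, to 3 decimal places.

1.540

RR_MH = Σ(aᵢ·n₀ᵢ/nᵢ) / Σ(cᵢ·n₁ᵢ/nᵢ), with n₁ᵢ = aᵢ+bᵢ (exposed), n₀ᵢ = cᵢ+dᵢ (unexposed), nᵢ = n₁ᵢ+n₀ᵢ.
Stratum 1 (< 40): n₁ = 77, n₀ = 192, n = 269; a·n₀/n = 36·192/269 = 25.6952; c·n₁/n = 22·77/269 = 6.2974
Stratum 2 (40–59): n₁ = 121, n₀ = 201, n = 322; a·n₀/n = 42·201/322 = 26.2174; c·n₁/n = 41·121/322 = 15.4068
Stratum 3 (≥ 60): n₁ = 302, n₀ = 301, n = 603; a·n₀/n = 136·301/603 = 67.8872; c·n₁/n = 112·302/603 = 56.0929
RR_MH = (25.6952 + 26.2174 + 67.8872) / (6.2974 + 15.4068 + 56.0929) = 119.7998 / 77.7971 = 1.53990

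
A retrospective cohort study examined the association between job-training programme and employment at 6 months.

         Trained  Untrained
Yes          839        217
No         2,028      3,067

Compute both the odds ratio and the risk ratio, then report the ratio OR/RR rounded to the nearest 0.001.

Reading the table with exposure as columns: a = 839 (Trained, case), b = 2028 (Trained, non-case), c = 217 (Untrained, case), d = 3067.
OR = (839·3067)/(2028·217) = 2573213/440076 = 5.84720
Risk in exposed = 839/2867 = 0.29264; risk in unexposed = 217/3284 = 0.06608; RR = 4.42871
OR/RR = 5.84720 / 4.42871 = 1.32029
The outcome is not rare, so the OR lies further from 1 than the RR.

1.320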